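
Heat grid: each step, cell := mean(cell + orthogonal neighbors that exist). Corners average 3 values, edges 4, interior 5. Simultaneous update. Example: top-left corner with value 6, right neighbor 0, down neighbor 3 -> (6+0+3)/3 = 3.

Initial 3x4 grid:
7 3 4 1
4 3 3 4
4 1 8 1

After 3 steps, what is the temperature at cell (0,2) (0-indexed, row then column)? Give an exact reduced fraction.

Step 1: cell (0,2) = 11/4
Step 2: cell (0,2) = 18/5
Step 3: cell (0,2) = 973/300
Full grid after step 3:
  4259/1080 14111/3600 973/300 781/240
  28867/7200 21241/6000 10903/3000 45109/14400
  289/80 9049/2400 24527/7200 3877/1080

Answer: 973/300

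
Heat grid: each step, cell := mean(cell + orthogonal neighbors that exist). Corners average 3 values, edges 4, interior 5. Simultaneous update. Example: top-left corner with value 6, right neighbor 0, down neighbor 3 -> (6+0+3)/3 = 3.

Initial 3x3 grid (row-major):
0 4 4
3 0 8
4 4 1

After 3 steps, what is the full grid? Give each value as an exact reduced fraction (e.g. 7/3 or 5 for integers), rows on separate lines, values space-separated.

Answer: 5963/2160 10379/3600 7973/2160
12097/4800 19867/6000 48941/14400
403/135 14347/4800 3949/1080

Derivation:
After step 1:
  7/3 2 16/3
  7/4 19/5 13/4
  11/3 9/4 13/3
After step 2:
  73/36 101/30 127/36
  231/80 261/100 1003/240
  23/9 281/80 59/18
After step 3:
  5963/2160 10379/3600 7973/2160
  12097/4800 19867/6000 48941/14400
  403/135 14347/4800 3949/1080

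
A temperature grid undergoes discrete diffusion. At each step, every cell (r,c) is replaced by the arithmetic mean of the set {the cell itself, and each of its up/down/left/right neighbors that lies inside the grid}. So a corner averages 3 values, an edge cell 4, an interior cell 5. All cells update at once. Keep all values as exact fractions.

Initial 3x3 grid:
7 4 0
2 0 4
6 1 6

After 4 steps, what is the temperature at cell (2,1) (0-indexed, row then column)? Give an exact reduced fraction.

Step 1: cell (2,1) = 13/4
Step 2: cell (2,1) = 727/240
Step 3: cell (2,1) = 44609/14400
Step 4: cell (2,1) = 2656423/864000
Full grid after step 4:
  207947/64800 873391/288000 375119/129600
  2769173/864000 1099601/360000 1255399/432000
  8653/2700 2656423/864000 385769/129600

Answer: 2656423/864000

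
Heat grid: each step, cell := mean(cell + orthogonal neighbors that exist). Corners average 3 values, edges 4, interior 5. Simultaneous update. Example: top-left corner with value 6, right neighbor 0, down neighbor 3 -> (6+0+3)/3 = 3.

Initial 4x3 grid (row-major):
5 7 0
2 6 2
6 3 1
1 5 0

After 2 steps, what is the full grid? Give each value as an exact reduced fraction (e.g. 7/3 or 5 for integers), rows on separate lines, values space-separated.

After step 1:
  14/3 9/2 3
  19/4 4 9/4
  3 21/5 3/2
  4 9/4 2
After step 2:
  167/36 97/24 13/4
  197/48 197/50 43/16
  319/80 299/100 199/80
  37/12 249/80 23/12

Answer: 167/36 97/24 13/4
197/48 197/50 43/16
319/80 299/100 199/80
37/12 249/80 23/12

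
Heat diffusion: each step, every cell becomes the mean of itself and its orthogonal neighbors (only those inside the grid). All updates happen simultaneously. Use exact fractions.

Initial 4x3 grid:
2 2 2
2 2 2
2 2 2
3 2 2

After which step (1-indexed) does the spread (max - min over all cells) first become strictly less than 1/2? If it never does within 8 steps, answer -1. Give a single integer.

Answer: 1

Derivation:
Step 1: max=7/3, min=2, spread=1/3
  -> spread < 1/2 first at step 1
Step 2: max=41/18, min=2, spread=5/18
Step 3: max=473/216, min=2, spread=41/216
Step 4: max=56057/25920, min=2, spread=4217/25920
Step 5: max=3319549/1555200, min=14479/7200, spread=38417/311040
Step 6: max=197824211/93312000, min=290597/144000, spread=1903471/18662400
Step 7: max=11798429089/5598720000, min=8755759/4320000, spread=18038617/223948800
Step 8: max=705114582851/335923200000, min=790526759/388800000, spread=883978523/13436928000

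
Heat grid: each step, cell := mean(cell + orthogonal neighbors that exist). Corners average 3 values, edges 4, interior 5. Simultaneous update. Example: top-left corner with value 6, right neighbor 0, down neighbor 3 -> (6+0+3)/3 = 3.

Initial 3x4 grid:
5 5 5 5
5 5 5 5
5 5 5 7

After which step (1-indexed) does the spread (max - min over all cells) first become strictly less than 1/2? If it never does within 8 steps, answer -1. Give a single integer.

Answer: 3

Derivation:
Step 1: max=17/3, min=5, spread=2/3
Step 2: max=50/9, min=5, spread=5/9
Step 3: max=581/108, min=5, spread=41/108
  -> spread < 1/2 first at step 3
Step 4: max=69017/12960, min=5, spread=4217/12960
Step 5: max=4097149/777600, min=18079/3600, spread=38417/155520
Step 6: max=244480211/46656000, min=362597/72000, spread=1903471/9331200
Step 7: max=14597789089/2799360000, min=10915759/2160000, spread=18038617/111974400
Step 8: max=873076182851/167961600000, min=984926759/194400000, spread=883978523/6718464000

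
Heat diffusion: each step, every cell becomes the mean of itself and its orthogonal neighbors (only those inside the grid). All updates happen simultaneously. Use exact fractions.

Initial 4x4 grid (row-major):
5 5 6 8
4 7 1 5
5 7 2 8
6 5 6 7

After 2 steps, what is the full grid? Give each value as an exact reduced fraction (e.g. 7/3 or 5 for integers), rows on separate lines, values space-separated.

After step 1:
  14/3 23/4 5 19/3
  21/4 24/5 21/5 11/2
  11/2 26/5 24/5 11/2
  16/3 6 5 7
After step 2:
  47/9 1213/240 1277/240 101/18
  1213/240 126/25 243/50 323/60
  1277/240 263/50 247/50 57/10
  101/18 323/60 57/10 35/6

Answer: 47/9 1213/240 1277/240 101/18
1213/240 126/25 243/50 323/60
1277/240 263/50 247/50 57/10
101/18 323/60 57/10 35/6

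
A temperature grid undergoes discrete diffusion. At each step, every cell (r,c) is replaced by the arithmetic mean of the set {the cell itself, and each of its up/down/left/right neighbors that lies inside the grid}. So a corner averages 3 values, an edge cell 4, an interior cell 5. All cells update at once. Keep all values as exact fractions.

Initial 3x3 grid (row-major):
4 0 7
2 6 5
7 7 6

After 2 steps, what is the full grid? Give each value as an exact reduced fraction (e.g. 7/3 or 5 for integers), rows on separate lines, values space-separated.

After step 1:
  2 17/4 4
  19/4 4 6
  16/3 13/2 6
After step 2:
  11/3 57/16 19/4
  193/48 51/10 5
  199/36 131/24 37/6

Answer: 11/3 57/16 19/4
193/48 51/10 5
199/36 131/24 37/6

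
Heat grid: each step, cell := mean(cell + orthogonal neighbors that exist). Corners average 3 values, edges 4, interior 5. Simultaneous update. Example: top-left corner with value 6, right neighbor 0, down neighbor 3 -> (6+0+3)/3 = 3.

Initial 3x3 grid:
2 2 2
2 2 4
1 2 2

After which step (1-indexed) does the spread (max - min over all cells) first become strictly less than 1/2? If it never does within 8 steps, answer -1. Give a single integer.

Step 1: max=8/3, min=5/3, spread=1
Step 2: max=307/120, min=31/18, spread=301/360
Step 3: max=2597/1080, min=27623/14400, spread=21011/43200
  -> spread < 1/2 first at step 3
Step 4: max=1000303/432000, min=127609/64800, spread=448729/1296000
Step 5: max=8836373/3888000, min=7932623/3888000, spread=1205/5184
Step 6: max=520182931/233280000, min=482116681/233280000, spread=10151/62208
Step 7: max=30933063557/13996800000, min=29329619807/13996800000, spread=85517/746496
Step 8: max=1840072079779/839808000000, min=1772531673529/839808000000, spread=720431/8957952

Answer: 3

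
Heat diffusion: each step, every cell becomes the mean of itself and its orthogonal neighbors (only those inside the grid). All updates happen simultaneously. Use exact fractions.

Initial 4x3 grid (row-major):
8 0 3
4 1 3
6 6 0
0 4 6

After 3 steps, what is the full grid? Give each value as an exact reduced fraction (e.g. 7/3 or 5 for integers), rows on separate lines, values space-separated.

Answer: 2581/720 3677/1200 311/120
2963/800 6457/2000 3307/1200
27227/7200 20611/6000 5813/1800
8039/2160 13121/3600 3697/1080

Derivation:
After step 1:
  4 3 2
  19/4 14/5 7/4
  4 17/5 15/4
  10/3 4 10/3
After step 2:
  47/12 59/20 9/4
  311/80 157/50 103/40
  929/240 359/100 367/120
  34/9 211/60 133/36
After step 3:
  2581/720 3677/1200 311/120
  2963/800 6457/2000 3307/1200
  27227/7200 20611/6000 5813/1800
  8039/2160 13121/3600 3697/1080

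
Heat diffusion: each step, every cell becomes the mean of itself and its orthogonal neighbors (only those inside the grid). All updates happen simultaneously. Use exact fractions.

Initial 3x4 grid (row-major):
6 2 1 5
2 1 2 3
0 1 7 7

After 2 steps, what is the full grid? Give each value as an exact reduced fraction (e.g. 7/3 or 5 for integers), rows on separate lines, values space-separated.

After step 1:
  10/3 5/2 5/2 3
  9/4 8/5 14/5 17/4
  1 9/4 17/4 17/3
After step 2:
  97/36 149/60 27/10 13/4
  491/240 57/25 77/25 943/240
  11/6 91/40 449/120 85/18

Answer: 97/36 149/60 27/10 13/4
491/240 57/25 77/25 943/240
11/6 91/40 449/120 85/18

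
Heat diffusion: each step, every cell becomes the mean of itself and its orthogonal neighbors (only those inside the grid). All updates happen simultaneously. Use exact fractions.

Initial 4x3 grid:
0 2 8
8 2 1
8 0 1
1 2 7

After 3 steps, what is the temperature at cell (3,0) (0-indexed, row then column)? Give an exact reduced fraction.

Answer: 7381/2160

Derivation:
Step 1: cell (3,0) = 11/3
Step 2: cell (3,0) = 125/36
Step 3: cell (3,0) = 7381/2160
Full grid after step 3:
  7511/2160 3937/1200 6661/2160
  25517/7200 392/125 21667/7200
  24727/7200 3111/1000 20177/7200
  7381/2160 7219/2400 6131/2160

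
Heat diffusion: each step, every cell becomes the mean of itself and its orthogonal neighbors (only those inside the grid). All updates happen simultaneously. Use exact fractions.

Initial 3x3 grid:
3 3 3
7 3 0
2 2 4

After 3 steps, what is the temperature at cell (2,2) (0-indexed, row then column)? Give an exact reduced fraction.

Answer: 367/144

Derivation:
Step 1: cell (2,2) = 2
Step 2: cell (2,2) = 29/12
Step 3: cell (2,2) = 367/144
Full grid after step 3:
  1507/432 221/72 191/72
  661/192 3 247/96
  715/216 1679/576 367/144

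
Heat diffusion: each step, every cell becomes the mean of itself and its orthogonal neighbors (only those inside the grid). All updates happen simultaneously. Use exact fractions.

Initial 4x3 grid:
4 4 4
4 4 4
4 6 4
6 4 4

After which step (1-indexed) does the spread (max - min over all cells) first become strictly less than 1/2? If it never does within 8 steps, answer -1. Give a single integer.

Answer: 5

Derivation:
Step 1: max=5, min=4, spread=1
Step 2: max=44/9, min=4, spread=8/9
Step 3: max=16709/3600, min=813/200, spread=83/144
Step 4: max=149969/32400, min=14791/3600, spread=337/648
Step 5: max=8836021/1944000, min=999551/240000, spread=7396579/19440000
  -> spread < 1/2 first at step 5
Step 6: max=526862039/116640000, min=27143273/6480000, spread=61253/186624
Step 7: max=31343141401/6998400000, min=1641478057/388800000, spread=14372291/55987200
Step 8: max=1871350572059/419904000000, min=98947492163/23328000000, spread=144473141/671846400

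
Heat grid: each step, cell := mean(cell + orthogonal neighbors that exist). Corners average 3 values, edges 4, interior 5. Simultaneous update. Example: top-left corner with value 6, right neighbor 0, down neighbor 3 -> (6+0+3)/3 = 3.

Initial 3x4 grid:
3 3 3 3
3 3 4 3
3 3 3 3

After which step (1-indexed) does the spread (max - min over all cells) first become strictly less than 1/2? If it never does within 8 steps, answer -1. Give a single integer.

Answer: 1

Derivation:
Step 1: max=13/4, min=3, spread=1/4
  -> spread < 1/2 first at step 1
Step 2: max=323/100, min=3, spread=23/100
Step 3: max=15211/4800, min=1213/400, spread=131/960
Step 4: max=136151/43200, min=21991/7200, spread=841/8640
Step 5: max=54382051/17280000, min=4413373/1440000, spread=56863/691200
Step 6: max=488094341/155520000, min=39869543/12960000, spread=386393/6220800
Step 7: max=195017723131/62208000000, min=15972358813/5184000000, spread=26795339/497664000
Step 8: max=11681255714129/3732480000000, min=960206149667/311040000000, spread=254051069/5971968000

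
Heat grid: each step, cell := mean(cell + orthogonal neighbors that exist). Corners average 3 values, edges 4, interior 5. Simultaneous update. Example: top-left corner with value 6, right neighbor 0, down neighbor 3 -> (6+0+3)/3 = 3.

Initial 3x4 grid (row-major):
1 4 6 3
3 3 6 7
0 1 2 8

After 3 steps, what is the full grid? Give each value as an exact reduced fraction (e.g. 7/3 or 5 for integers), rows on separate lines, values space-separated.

Answer: 1531/540 24847/7200 32717/7200 11093/2160
11333/4800 6447/2000 2173/500 6227/1200
2317/1080 20147/7200 29917/7200 10663/2160

Derivation:
After step 1:
  8/3 7/2 19/4 16/3
  7/4 17/5 24/5 6
  4/3 3/2 17/4 17/3
After step 2:
  95/36 859/240 1103/240 193/36
  183/80 299/100 116/25 109/20
  55/36 629/240 973/240 191/36
After step 3:
  1531/540 24847/7200 32717/7200 11093/2160
  11333/4800 6447/2000 2173/500 6227/1200
  2317/1080 20147/7200 29917/7200 10663/2160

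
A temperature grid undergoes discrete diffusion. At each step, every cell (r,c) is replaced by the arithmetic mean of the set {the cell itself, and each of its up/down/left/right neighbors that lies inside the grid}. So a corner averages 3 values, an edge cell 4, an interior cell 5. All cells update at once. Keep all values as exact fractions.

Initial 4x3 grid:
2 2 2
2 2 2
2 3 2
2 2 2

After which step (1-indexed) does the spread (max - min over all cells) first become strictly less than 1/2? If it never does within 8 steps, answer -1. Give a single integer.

Step 1: max=9/4, min=2, spread=1/4
  -> spread < 1/2 first at step 1
Step 2: max=223/100, min=2, spread=23/100
Step 3: max=10411/4800, min=813/400, spread=131/960
Step 4: max=92951/43200, min=14791/7200, spread=841/8640
Step 5: max=37102051/17280000, min=2973373/1440000, spread=56863/691200
Step 6: max=332574341/155520000, min=26909543/12960000, spread=386393/6220800
Step 7: max=132809723131/62208000000, min=10788358813/5184000000, spread=26795339/497664000
Step 8: max=7948775714129/3732480000000, min=649166149667/311040000000, spread=254051069/5971968000

Answer: 1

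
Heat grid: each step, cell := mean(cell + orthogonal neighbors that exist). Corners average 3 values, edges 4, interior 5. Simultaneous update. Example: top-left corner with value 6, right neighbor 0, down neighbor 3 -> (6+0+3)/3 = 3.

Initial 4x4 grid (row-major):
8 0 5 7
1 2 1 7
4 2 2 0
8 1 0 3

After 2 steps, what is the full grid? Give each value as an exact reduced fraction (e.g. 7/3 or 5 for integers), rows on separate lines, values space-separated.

Answer: 7/2 14/5 251/60 40/9
117/40 143/50 63/25 989/240
421/120 109/50 111/50 35/16
65/18 647/240 25/16 11/6

Derivation:
After step 1:
  3 15/4 13/4 19/3
  15/4 6/5 17/5 15/4
  15/4 11/5 1 3
  13/3 11/4 3/2 1
After step 2:
  7/2 14/5 251/60 40/9
  117/40 143/50 63/25 989/240
  421/120 109/50 111/50 35/16
  65/18 647/240 25/16 11/6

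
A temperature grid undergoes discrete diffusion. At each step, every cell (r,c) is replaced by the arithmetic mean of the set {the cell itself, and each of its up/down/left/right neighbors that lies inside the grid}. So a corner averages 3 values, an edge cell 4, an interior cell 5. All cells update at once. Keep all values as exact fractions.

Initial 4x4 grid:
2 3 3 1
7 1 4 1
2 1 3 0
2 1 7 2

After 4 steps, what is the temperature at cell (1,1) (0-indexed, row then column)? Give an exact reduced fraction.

Answer: 4901/1875

Derivation:
Step 1: cell (1,1) = 16/5
Step 2: cell (1,1) = 249/100
Step 3: cell (1,1) = 353/125
Step 4: cell (1,1) = 4901/1875
Full grid after step 4:
  3899/1350 33467/12000 255899/108000 17837/8100
  34397/12000 4901/1875 55319/22500 234029/108000
  55633/21600 2369/900 4538/1875 28693/12000
  20771/8100 53959/21600 31123/12000 667/270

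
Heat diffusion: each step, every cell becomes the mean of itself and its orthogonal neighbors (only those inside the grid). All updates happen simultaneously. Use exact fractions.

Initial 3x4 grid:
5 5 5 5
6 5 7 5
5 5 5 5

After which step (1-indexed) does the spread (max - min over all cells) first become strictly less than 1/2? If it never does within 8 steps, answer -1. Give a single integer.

Answer: 2

Derivation:
Step 1: max=28/5, min=5, spread=3/5
Step 2: max=11/2, min=187/36, spread=11/36
  -> spread < 1/2 first at step 2
Step 3: max=6443/1200, min=15133/2880, spread=1651/14400
Step 4: max=12821/2400, min=136703/25920, spread=8819/129600
Step 5: max=57443/10800, min=10960961/2073600, spread=13619/414720
Step 6: max=45915209/8640000, min=98794231/18662400, spread=9565511/466560000
Step 7: max=6607388779/1244160000, min=39539743049/7464960000, spread=836717/59719680
Step 8: max=59444170589/11197440000, min=356037833359/67184640000, spread=25087607/2687385600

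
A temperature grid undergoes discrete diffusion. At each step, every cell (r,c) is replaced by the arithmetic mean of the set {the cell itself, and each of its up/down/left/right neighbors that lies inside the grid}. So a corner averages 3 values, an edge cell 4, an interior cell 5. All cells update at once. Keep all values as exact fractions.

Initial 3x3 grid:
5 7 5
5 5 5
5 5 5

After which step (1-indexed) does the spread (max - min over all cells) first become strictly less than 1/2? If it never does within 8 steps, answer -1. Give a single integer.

Step 1: max=17/3, min=5, spread=2/3
Step 2: max=667/120, min=5, spread=67/120
Step 3: max=5837/1080, min=507/100, spread=1807/5400
  -> spread < 1/2 first at step 3
Step 4: max=2317963/432000, min=13861/2700, spread=33401/144000
Step 5: max=20669933/3888000, min=1393391/270000, spread=3025513/19440000
Step 6: max=8240926867/1555200000, min=74755949/14400000, spread=53531/497664
Step 7: max=492592925849/93312000000, min=20231116051/3888000000, spread=450953/5971968
Step 8: max=29502503560603/5598720000000, min=2433808610519/466560000000, spread=3799043/71663616

Answer: 3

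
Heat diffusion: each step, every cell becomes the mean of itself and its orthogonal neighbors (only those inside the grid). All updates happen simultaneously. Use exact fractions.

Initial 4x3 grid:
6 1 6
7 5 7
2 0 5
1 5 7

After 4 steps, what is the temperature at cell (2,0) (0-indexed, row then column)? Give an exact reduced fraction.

Step 1: cell (2,0) = 5/2
Step 2: cell (2,0) = 407/120
Step 3: cell (2,0) = 12437/3600
Step 4: cell (2,0) = 25259/6750
Full grid after step 4:
  286189/64800 1954711/432000 306889/64800
  220237/54000 790079/180000 493349/108000
  25259/6750 1432033/360000 477269/108000
  451043/129600 3328907/864000 541043/129600

Answer: 25259/6750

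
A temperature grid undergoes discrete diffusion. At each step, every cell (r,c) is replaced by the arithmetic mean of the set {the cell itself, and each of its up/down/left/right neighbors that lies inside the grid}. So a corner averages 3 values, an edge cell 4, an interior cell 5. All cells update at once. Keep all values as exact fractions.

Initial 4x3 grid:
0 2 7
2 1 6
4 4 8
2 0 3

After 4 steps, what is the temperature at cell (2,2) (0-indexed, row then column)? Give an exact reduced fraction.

Step 1: cell (2,2) = 21/4
Step 2: cell (2,2) = 1069/240
Step 3: cell (2,2) = 29239/7200
Step 4: cell (2,2) = 820363/216000
Full grid after step 4:
  85687/32400 1377811/432000 751/200
  582923/216000 588179/180000 279641/72000
  198121/72000 1180133/360000 820363/216000
  39997/14400 2729407/864000 467273/129600

Answer: 820363/216000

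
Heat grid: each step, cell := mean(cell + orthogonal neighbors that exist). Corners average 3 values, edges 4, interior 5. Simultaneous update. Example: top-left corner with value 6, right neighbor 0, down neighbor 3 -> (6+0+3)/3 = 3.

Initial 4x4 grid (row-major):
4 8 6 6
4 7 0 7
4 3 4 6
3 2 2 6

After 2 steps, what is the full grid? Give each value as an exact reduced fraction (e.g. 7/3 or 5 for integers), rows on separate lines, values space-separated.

Answer: 49/9 1259/240 1343/240 193/36
1079/240 121/25 439/100 649/120
61/16 87/25 421/100 109/24
3 13/4 41/12 167/36

Derivation:
After step 1:
  16/3 25/4 5 19/3
  19/4 22/5 24/5 19/4
  7/2 4 3 23/4
  3 5/2 7/2 14/3
After step 2:
  49/9 1259/240 1343/240 193/36
  1079/240 121/25 439/100 649/120
  61/16 87/25 421/100 109/24
  3 13/4 41/12 167/36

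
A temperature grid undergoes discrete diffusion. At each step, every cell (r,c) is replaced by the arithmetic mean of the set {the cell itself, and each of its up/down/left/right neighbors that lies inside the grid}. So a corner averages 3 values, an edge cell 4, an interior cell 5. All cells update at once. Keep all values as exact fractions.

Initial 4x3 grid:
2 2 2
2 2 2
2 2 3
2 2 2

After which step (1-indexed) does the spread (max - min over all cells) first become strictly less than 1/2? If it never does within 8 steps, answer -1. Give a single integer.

Answer: 1

Derivation:
Step 1: max=7/3, min=2, spread=1/3
  -> spread < 1/2 first at step 1
Step 2: max=271/120, min=2, spread=31/120
Step 3: max=2371/1080, min=2, spread=211/1080
Step 4: max=232897/108000, min=3647/1800, spread=14077/108000
Step 5: max=2084407/972000, min=219683/108000, spread=5363/48600
Step 6: max=62060809/29160000, min=122869/60000, spread=93859/1166400
Step 7: max=3709474481/1749600000, min=199736467/97200000, spread=4568723/69984000
Step 8: max=221732435629/104976000000, min=6013618889/2916000000, spread=8387449/167961600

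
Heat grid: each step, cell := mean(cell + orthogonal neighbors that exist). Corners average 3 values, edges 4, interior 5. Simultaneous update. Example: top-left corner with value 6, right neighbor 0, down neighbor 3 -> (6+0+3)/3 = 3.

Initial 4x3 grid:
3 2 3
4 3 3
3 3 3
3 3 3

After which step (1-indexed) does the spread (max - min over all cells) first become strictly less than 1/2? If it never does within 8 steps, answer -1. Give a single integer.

Step 1: max=13/4, min=8/3, spread=7/12
Step 2: max=25/8, min=101/36, spread=23/72
  -> spread < 1/2 first at step 2
Step 3: max=743/240, min=1235/432, spread=32/135
Step 4: max=6623/2160, min=15041/5184, spread=4271/25920
Step 5: max=197993/64800, min=4553087/1555200, spread=39749/311040
Step 6: max=5922041/1944000, min=274860853/93312000, spread=1879423/18662400
Step 7: max=177155117/58320000, min=16562956607/5598720000, spread=3551477/44789760
Step 8: max=21208818131/6998400000, min=996862474813/335923200000, spread=846431819/13436928000

Answer: 2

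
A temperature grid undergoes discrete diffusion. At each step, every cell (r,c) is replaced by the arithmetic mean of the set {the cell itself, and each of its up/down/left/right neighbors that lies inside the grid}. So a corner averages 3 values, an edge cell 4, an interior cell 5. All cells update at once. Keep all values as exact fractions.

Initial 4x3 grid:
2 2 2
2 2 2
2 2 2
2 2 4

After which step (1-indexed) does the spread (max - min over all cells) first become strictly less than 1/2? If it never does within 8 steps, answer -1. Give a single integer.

Answer: 3

Derivation:
Step 1: max=8/3, min=2, spread=2/3
Step 2: max=23/9, min=2, spread=5/9
Step 3: max=257/108, min=2, spread=41/108
  -> spread < 1/2 first at step 3
Step 4: max=30137/12960, min=2, spread=4217/12960
Step 5: max=1764349/777600, min=7279/3600, spread=38417/155520
Step 6: max=104512211/46656000, min=146597/72000, spread=1903471/9331200
Step 7: max=6199709089/2799360000, min=4435759/2160000, spread=18038617/111974400
Step 8: max=369191382851/167961600000, min=401726759/194400000, spread=883978523/6718464000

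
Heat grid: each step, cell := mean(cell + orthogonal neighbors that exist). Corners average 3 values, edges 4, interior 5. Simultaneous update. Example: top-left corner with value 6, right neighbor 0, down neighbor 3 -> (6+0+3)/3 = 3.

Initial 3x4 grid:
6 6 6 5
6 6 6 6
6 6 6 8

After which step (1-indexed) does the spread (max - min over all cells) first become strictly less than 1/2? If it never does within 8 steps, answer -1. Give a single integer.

Answer: 3

Derivation:
Step 1: max=20/3, min=17/3, spread=1
Step 2: max=233/36, min=281/48, spread=89/144
Step 3: max=2723/432, min=8561/1440, spread=1547/4320
  -> spread < 1/2 first at step 3
Step 4: max=161587/25920, min=1721/288, spread=6697/25920
Step 5: max=9611849/1555200, min=86233/14400, spread=59737/311040
Step 6: max=573912211/93312000, min=7775123/1296000, spread=2820671/18662400
Step 7: max=34308369089/5598720000, min=233750581/38880000, spread=25931417/223948800
Step 8: max=2053544582851/335923200000, min=780461003/129600000, spread=1223586523/13436928000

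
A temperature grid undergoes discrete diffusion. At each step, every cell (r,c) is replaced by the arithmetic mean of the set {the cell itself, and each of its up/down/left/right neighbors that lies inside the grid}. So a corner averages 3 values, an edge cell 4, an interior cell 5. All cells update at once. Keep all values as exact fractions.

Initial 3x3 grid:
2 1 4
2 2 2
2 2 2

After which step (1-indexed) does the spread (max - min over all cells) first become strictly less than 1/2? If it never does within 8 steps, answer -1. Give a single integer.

Answer: 2

Derivation:
Step 1: max=5/2, min=5/3, spread=5/6
Step 2: max=85/36, min=28/15, spread=89/180
  -> spread < 1/2 first at step 2
Step 3: max=15833/7200, min=349/180, spread=1873/7200
Step 4: max=280381/129600, min=106597/54000, spread=122741/648000
Step 5: max=54926897/25920000, min=143879/72000, spread=3130457/25920000
Step 6: max=982307029/466560000, min=98232637/48600000, spread=196368569/2332800000
Step 7: max=58476470063/27993600000, min=4736699849/2332800000, spread=523543/8957952
Step 8: max=3496516378861/1679616000000, min=47605568413/23328000000, spread=4410589/107495424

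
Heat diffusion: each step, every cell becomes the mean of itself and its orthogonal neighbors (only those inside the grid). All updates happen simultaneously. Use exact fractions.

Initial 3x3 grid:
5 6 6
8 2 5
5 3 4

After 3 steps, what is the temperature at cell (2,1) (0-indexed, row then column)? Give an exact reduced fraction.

Step 1: cell (2,1) = 7/2
Step 2: cell (2,1) = 529/120
Step 3: cell (2,1) = 31313/7200
Full grid after step 3:
  11603/2160 8039/1600 673/135
  17819/3600 14581/3000 64601/14400
  5179/1080 31313/7200 3121/720

Answer: 31313/7200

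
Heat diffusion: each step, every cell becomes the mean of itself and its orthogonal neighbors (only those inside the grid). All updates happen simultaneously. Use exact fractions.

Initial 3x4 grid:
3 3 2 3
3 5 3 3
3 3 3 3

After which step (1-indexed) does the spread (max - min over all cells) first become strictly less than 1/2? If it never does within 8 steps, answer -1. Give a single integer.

Answer: 3

Derivation:
Step 1: max=7/2, min=8/3, spread=5/6
Step 2: max=337/100, min=101/36, spread=127/225
Step 3: max=7907/2400, min=1573/540, spread=8243/21600
  -> spread < 1/2 first at step 3
Step 4: max=70787/21600, min=47839/16200, spread=4201/12960
Step 5: max=4201903/1296000, min=2917811/972000, spread=186893/777600
Step 6: max=251096117/77760000, min=176384269/58320000, spread=1910051/9331200
Step 7: max=14972028703/4665600000, min=10666023971/3499200000, spread=90079609/559872000
Step 8: max=894748663277/279936000000, min=643053658489/209952000000, spread=896250847/6718464000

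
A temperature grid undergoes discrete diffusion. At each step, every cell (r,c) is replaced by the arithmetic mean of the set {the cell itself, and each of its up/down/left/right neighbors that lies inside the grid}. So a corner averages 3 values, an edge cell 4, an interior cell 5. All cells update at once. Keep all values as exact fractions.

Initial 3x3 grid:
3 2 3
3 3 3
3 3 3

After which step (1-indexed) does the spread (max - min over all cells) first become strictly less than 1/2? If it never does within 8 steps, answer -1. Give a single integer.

Answer: 1

Derivation:
Step 1: max=3, min=8/3, spread=1/3
  -> spread < 1/2 first at step 1
Step 2: max=3, min=653/240, spread=67/240
Step 3: max=593/200, min=6043/2160, spread=1807/10800
Step 4: max=15839/5400, min=2434037/864000, spread=33401/288000
Step 5: max=1576609/540000, min=22098067/7776000, spread=3025513/38880000
Step 6: max=83644051/28800000, min=8866273133/3110400000, spread=53531/995328
Step 7: max=22536883949/7776000000, min=533839074151/186624000000, spread=450953/11943936
Step 8: max=2698351389481/933120000000, min=32083416439397/11197440000000, spread=3799043/143327232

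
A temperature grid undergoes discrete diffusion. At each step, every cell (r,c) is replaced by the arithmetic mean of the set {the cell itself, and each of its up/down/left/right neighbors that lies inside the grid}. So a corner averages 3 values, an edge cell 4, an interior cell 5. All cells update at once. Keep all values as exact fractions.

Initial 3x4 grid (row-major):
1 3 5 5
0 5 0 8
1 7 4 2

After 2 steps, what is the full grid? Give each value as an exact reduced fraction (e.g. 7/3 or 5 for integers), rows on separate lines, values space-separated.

After step 1:
  4/3 7/2 13/4 6
  7/4 3 22/5 15/4
  8/3 17/4 13/4 14/3
After step 2:
  79/36 133/48 343/80 13/3
  35/16 169/50 353/100 1129/240
  26/9 79/24 497/120 35/9

Answer: 79/36 133/48 343/80 13/3
35/16 169/50 353/100 1129/240
26/9 79/24 497/120 35/9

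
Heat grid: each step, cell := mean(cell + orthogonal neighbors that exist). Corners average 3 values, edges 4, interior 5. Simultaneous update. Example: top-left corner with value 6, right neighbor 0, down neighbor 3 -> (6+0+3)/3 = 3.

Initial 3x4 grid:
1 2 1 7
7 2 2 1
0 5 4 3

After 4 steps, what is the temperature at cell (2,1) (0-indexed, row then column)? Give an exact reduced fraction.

Step 1: cell (2,1) = 11/4
Step 2: cell (2,1) = 277/80
Step 3: cell (2,1) = 2349/800
Step 4: cell (2,1) = 222869/72000
Full grid after step 4:
  178481/64800 305491/108000 97087/36000 123569/43200
  1303699/432000 252553/90000 1056287/360000 2435383/864000
  2723/900 222869/72000 625147/216000 387557/129600

Answer: 222869/72000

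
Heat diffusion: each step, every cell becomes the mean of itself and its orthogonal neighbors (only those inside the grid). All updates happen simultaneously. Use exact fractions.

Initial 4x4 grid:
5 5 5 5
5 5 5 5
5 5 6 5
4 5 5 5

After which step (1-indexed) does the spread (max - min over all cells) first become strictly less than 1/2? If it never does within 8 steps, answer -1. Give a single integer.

Answer: 2

Derivation:
Step 1: max=21/4, min=14/3, spread=7/12
Step 2: max=261/50, min=85/18, spread=112/225
  -> spread < 1/2 first at step 2
Step 3: max=12367/2400, min=10507/2160, spread=6233/21600
Step 4: max=110617/21600, min=317089/64800, spread=7381/32400
Step 5: max=11027959/2160000, min=9600019/1944000, spread=3251441/19440000
Step 6: max=98914309/19440000, min=57798737/11664000, spread=3874621/29160000
Step 7: max=9874449367/1944000000, min=8702787007/1749600000, spread=1842174233/17496000000
Step 8: max=295649723653/58320000000, min=261627609229/52488000000, spread=44571420587/524880000000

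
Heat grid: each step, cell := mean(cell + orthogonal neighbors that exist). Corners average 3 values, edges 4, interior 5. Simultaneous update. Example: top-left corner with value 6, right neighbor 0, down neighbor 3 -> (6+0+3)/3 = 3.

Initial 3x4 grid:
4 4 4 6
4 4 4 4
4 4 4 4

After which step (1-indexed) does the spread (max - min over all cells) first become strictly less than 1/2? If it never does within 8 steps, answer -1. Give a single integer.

Answer: 3

Derivation:
Step 1: max=14/3, min=4, spread=2/3
Step 2: max=41/9, min=4, spread=5/9
Step 3: max=473/108, min=4, spread=41/108
  -> spread < 1/2 first at step 3
Step 4: max=56057/12960, min=4, spread=4217/12960
Step 5: max=3319549/777600, min=14479/3600, spread=38417/155520
Step 6: max=197824211/46656000, min=290597/72000, spread=1903471/9331200
Step 7: max=11798429089/2799360000, min=8755759/2160000, spread=18038617/111974400
Step 8: max=705114582851/167961600000, min=790526759/194400000, spread=883978523/6718464000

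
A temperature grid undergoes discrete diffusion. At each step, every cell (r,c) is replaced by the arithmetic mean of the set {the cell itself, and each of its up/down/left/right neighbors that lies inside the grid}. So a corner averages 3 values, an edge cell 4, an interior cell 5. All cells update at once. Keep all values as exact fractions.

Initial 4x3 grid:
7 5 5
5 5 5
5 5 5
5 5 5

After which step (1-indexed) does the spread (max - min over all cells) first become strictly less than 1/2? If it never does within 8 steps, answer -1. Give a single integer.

Answer: 3

Derivation:
Step 1: max=17/3, min=5, spread=2/3
Step 2: max=50/9, min=5, spread=5/9
Step 3: max=581/108, min=5, spread=41/108
  -> spread < 1/2 first at step 3
Step 4: max=69017/12960, min=5, spread=4217/12960
Step 5: max=4097149/777600, min=18079/3600, spread=38417/155520
Step 6: max=244480211/46656000, min=362597/72000, spread=1903471/9331200
Step 7: max=14597789089/2799360000, min=10915759/2160000, spread=18038617/111974400
Step 8: max=873076182851/167961600000, min=984926759/194400000, spread=883978523/6718464000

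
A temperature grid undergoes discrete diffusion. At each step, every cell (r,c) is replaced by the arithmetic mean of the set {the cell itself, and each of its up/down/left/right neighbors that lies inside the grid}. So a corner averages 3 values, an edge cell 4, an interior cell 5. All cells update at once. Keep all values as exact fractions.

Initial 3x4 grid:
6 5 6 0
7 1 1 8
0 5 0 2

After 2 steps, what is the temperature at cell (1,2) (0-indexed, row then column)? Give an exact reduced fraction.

Answer: 59/20

Derivation:
Step 1: cell (1,2) = 16/5
Step 2: cell (1,2) = 59/20
Full grid after step 2:
  14/3 173/40 461/120 125/36
  173/40 33/10 59/20 279/80
  3 113/40 301/120 97/36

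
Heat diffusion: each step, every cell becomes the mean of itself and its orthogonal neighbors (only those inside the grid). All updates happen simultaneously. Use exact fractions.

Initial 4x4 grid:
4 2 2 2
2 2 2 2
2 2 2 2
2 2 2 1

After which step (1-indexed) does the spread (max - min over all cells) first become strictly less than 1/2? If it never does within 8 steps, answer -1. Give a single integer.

Step 1: max=8/3, min=5/3, spread=1
Step 2: max=23/9, min=31/18, spread=5/6
Step 3: max=257/108, min=391/216, spread=41/72
Step 4: max=7523/3240, min=11917/6480, spread=1043/2160
  -> spread < 1/2 first at step 4
Step 5: max=219953/97200, min=363247/194400, spread=25553/64800
Step 6: max=6490661/2916000, min=11043733/5832000, spread=645863/1944000
Step 7: max=23986729/10935000, min=67021949/34992000, spread=16225973/58320000
Step 8: max=5692209383/2624400000, min=10156396417/5248800000, spread=409340783/1749600000

Answer: 4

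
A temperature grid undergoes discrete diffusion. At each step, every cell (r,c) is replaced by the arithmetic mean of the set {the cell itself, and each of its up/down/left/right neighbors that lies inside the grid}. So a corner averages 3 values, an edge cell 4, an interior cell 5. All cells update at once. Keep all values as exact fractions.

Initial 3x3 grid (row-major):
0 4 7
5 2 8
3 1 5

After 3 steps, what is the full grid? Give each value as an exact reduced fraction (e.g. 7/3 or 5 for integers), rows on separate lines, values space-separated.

Answer: 163/48 11297/2880 2059/432
1487/480 98/25 2167/480
455/144 10267/2880 1877/432

Derivation:
After step 1:
  3 13/4 19/3
  5/2 4 11/2
  3 11/4 14/3
After step 2:
  35/12 199/48 181/36
  25/8 18/5 41/8
  11/4 173/48 155/36
After step 3:
  163/48 11297/2880 2059/432
  1487/480 98/25 2167/480
  455/144 10267/2880 1877/432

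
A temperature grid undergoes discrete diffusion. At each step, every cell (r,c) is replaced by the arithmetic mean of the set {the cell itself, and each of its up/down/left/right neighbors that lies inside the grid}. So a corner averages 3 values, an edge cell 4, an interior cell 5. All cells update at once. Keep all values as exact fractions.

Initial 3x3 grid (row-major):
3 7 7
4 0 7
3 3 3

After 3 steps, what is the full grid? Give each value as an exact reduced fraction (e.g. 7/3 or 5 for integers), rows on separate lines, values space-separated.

Answer: 9007/2160 62969/14400 1817/360
2733/800 24803/6000 61969/14400
7127/2160 47969/14400 4351/1080

Derivation:
After step 1:
  14/3 17/4 7
  5/2 21/5 17/4
  10/3 9/4 13/3
After step 2:
  137/36 1207/240 31/6
  147/40 349/100 1187/240
  97/36 847/240 65/18
After step 3:
  9007/2160 62969/14400 1817/360
  2733/800 24803/6000 61969/14400
  7127/2160 47969/14400 4351/1080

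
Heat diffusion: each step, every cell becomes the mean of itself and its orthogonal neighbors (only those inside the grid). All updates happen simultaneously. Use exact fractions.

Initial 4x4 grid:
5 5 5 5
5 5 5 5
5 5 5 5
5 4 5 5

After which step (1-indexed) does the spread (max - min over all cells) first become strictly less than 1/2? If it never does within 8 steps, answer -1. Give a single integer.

Answer: 1

Derivation:
Step 1: max=5, min=14/3, spread=1/3
  -> spread < 1/2 first at step 1
Step 2: max=5, min=569/120, spread=31/120
Step 3: max=5, min=5189/1080, spread=211/1080
Step 4: max=5, min=523157/108000, spread=16843/108000
Step 5: max=44921/9000, min=4721357/972000, spread=130111/972000
Step 6: max=2692841/540000, min=142157633/29160000, spread=3255781/29160000
Step 7: max=2688893/540000, min=4273646309/874800000, spread=82360351/874800000
Step 8: max=483493559/97200000, min=128468683109/26244000000, spread=2074577821/26244000000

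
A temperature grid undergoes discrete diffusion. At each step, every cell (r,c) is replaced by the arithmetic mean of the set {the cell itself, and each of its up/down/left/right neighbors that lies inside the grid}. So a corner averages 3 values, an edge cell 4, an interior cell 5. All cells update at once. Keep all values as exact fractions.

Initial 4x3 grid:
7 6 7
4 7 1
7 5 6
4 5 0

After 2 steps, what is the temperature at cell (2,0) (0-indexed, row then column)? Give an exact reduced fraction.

Answer: 271/48

Derivation:
Step 1: cell (2,0) = 5
Step 2: cell (2,0) = 271/48
Full grid after step 2:
  56/9 1301/240 50/9
  1291/240 577/100 1051/240
  271/48 221/50 215/48
  83/18 37/8 61/18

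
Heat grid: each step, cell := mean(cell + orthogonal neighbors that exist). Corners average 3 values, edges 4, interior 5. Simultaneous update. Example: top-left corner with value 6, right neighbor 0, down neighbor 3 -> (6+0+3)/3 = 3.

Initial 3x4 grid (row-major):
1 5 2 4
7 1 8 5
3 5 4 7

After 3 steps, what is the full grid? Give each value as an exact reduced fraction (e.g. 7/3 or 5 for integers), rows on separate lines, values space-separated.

After step 1:
  13/3 9/4 19/4 11/3
  3 26/5 4 6
  5 13/4 6 16/3
After step 2:
  115/36 62/15 11/3 173/36
  263/60 177/50 519/100 19/4
  15/4 389/80 223/48 52/9
After step 3:
  527/135 13081/3600 1001/225 119/27
  13381/3600 26531/6000 8717/2000 6157/1200
  3119/720 10079/2400 36857/7200 2185/432

Answer: 527/135 13081/3600 1001/225 119/27
13381/3600 26531/6000 8717/2000 6157/1200
3119/720 10079/2400 36857/7200 2185/432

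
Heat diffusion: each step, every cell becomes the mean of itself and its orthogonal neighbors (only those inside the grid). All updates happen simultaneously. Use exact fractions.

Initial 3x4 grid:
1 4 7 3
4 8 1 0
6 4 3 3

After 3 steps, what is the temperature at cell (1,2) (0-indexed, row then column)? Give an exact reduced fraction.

Answer: 2159/600

Derivation:
Step 1: cell (1,2) = 19/5
Step 2: cell (1,2) = 13/4
Step 3: cell (1,2) = 2159/600
Full grid after step 3:
  1487/360 2017/480 1019/288 3469/1080
  12883/2880 97/24 2159/600 7979/2880
  9547/2160 193/45 157/48 667/240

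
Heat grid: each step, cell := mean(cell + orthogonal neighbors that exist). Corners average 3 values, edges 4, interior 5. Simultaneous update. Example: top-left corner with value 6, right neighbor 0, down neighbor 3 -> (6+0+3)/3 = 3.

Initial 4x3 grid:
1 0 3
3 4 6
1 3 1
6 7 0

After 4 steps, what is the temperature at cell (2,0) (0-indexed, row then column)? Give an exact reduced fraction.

Answer: 344189/108000

Derivation:
Step 1: cell (2,0) = 13/4
Step 2: cell (2,0) = 401/120
Step 3: cell (2,0) = 11747/3600
Step 4: cell (2,0) = 344189/108000
Full grid after step 4:
  39761/16200 555323/216000 1087/400
  295639/108000 15787/5625 103963/36000
  344189/108000 284617/90000 335189/108000
  112157/32400 365599/108000 52741/16200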